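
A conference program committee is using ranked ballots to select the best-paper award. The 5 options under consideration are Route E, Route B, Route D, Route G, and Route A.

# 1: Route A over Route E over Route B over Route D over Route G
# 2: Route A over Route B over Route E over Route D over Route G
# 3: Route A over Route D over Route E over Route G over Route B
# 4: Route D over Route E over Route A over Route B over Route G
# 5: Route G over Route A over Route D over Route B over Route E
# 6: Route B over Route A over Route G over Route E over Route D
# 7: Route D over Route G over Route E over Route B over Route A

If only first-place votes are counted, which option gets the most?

Route A

First-place vote totals:
  Route E: 0
  Route B: 1
  Route D: 2
  Route G: 1
  Route A: 3
Route A has the most first-place votes.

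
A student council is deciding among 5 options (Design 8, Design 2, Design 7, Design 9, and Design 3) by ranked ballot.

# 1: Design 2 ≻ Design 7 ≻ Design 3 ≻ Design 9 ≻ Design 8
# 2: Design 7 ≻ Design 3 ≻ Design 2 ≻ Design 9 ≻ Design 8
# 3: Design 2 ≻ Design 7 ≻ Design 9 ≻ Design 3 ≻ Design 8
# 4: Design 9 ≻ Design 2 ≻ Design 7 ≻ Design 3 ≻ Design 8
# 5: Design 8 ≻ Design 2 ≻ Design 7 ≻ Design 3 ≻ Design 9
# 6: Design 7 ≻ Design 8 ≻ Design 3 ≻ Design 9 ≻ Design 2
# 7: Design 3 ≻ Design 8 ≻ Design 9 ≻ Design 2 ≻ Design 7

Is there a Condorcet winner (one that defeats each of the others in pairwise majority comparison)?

Yes

Head-to-head results (7 voters total):
Design 8 vs Design 2: Design 2 wins 4–3.
Design 8 vs Design 7: Design 7 wins 5–2.
Design 8 vs Design 9: Design 9 wins 4–3.
Design 8 vs Design 3: Design 3 wins 5–2.
Design 2 vs Design 7: Design 2 wins 5–2.
Design 2 vs Design 9: Design 2 wins 4–3.
Design 2 vs Design 3: Design 2 wins 4–3.
Design 7 vs Design 9: Design 7 wins 5–2.
Design 7 vs Design 3: Design 7 wins 6–1.
Design 9 vs Design 3: Design 3 wins 5–2.
Design 2 beats each rival — Design 8 (4–3), Design 7 (5–2), Design 9 (4–3), Design 3 (4–3) — so Design 2 is the Condorcet winner.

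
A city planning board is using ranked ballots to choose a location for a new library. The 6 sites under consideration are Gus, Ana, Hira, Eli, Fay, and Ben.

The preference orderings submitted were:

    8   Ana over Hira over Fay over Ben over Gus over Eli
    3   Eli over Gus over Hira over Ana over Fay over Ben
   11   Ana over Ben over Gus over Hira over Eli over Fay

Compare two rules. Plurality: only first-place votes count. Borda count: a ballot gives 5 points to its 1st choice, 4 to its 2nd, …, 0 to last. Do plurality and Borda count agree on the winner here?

Plurality first-place counts: Gus 0, Ana 19, Hira 0, Eli 3, Fay 0, Ben 0 → Ana.
Borda totals: Gus 53, Ana 101, Hira 63, Eli 26, Fay 27, Ben 60 → Ana.
The two rules agree on Ana.

Yes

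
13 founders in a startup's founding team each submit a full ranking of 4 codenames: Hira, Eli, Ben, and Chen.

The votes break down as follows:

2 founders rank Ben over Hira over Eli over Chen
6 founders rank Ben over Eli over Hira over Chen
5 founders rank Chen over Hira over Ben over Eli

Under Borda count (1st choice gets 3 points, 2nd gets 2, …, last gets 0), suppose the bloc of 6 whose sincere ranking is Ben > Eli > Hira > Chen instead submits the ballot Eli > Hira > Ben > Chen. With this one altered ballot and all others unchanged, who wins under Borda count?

Borda totals with the altered ballot: Hira 26, Eli 20, Ben 17, Chen 15.
The switch changes the winner from Ben to Hira.

Hira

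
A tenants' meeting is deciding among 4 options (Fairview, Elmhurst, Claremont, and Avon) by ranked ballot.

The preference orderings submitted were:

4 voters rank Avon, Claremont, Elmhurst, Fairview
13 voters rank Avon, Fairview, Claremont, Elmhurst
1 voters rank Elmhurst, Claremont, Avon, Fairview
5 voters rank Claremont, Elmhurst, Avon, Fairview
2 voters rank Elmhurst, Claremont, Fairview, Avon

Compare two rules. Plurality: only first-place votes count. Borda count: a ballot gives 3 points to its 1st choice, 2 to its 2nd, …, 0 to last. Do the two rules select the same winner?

Yes

Plurality first-place counts: Fairview 0, Elmhurst 3, Claremont 5, Avon 17 → Avon.
Borda totals: Fairview 28, Elmhurst 23, Claremont 42, Avon 57 → Avon.
The two rules agree on Avon.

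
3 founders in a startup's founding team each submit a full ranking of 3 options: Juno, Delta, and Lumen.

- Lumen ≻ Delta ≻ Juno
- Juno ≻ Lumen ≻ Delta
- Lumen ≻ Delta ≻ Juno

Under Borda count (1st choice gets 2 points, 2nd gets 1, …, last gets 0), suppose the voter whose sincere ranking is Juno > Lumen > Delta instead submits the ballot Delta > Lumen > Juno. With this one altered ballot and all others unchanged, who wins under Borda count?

Lumen

Borda totals with the altered ballot: Juno 0, Delta 4, Lumen 5.
The winner is unchanged: still Lumen.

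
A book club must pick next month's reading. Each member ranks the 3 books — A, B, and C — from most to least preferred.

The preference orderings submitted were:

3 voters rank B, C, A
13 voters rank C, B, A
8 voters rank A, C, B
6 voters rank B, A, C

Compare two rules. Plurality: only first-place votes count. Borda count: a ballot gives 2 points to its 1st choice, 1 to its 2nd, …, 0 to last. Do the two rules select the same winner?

Plurality first-place counts: A 8, B 9, C 13 → C.
Borda totals: A 22, B 31, C 37 → C.
The two rules agree on C.

Yes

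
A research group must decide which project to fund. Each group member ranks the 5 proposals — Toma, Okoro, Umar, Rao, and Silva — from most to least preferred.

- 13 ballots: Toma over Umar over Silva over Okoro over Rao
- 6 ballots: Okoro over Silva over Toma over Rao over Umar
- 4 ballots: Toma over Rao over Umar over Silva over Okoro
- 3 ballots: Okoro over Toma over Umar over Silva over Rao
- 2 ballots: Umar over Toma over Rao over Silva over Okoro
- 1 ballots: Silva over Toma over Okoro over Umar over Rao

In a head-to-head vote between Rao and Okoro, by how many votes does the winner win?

Ballots ranking Rao above Okoro: 4+2 = 6.
Ballots ranking Okoro above Rao: 13+6+3+1 = 23.
Okoro wins 23–6, a margin of 17.

17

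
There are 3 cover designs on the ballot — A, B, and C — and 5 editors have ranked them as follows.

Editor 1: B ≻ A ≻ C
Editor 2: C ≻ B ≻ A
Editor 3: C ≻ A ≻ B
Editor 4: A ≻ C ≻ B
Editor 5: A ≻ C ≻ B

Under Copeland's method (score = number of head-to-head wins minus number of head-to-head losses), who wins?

Pairwise results:
  A vs B: A wins 3–2.
  A vs C: A wins 3–2.
  B vs C: C wins 4–1.
Copeland scores (wins − losses):
  A: 2 − 0 = 2
  B: 0 − 2 = -2
  C: 1 − 1 = 0
A has the best Copeland score.

A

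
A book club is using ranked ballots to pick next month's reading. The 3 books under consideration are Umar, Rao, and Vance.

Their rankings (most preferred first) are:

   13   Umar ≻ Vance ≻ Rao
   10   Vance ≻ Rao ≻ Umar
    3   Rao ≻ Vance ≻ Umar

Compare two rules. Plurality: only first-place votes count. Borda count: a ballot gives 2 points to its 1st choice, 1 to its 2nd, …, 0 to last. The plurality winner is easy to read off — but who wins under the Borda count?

Plurality first-place counts: Umar 13, Rao 3, Vance 10 → Umar.
Borda totals: Umar 26, Rao 16, Vance 36 → Vance.

Vance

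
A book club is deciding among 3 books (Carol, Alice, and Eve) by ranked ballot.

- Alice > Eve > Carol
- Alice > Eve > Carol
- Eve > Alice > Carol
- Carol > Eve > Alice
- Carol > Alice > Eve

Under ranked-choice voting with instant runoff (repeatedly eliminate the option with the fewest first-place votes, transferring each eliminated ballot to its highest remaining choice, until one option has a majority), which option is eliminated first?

Round 1: Carol 2, Alice 2, Eve 1. Eve has the fewest and is eliminated.
Round 2: Alice 3, Carol 2. Alice has a majority.

Eve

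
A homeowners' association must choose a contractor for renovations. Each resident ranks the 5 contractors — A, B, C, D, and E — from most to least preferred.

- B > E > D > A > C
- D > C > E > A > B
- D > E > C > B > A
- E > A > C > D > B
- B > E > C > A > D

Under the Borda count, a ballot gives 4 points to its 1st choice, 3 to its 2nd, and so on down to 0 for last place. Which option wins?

E

Borda scores:
  A: 1 + 1 + 0 + 3 + 1 = 6
  B: 4 + 0 + 1 + 0 + 4 = 9
  C: 0 + 3 + 2 + 2 + 2 = 9
  D: 2 + 4 + 4 + 1 + 0 = 11
  E: 3 + 2 + 3 + 4 + 3 = 15
E has the highest total.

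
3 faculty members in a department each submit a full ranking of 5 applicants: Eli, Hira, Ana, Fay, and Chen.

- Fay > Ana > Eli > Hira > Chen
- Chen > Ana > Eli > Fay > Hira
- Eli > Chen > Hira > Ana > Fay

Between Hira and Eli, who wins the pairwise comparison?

Ballots ranking Hira above Eli: 0.
Ballots ranking Eli above Hira: 3.
Eli wins the head-to-head, 3–0.

Eli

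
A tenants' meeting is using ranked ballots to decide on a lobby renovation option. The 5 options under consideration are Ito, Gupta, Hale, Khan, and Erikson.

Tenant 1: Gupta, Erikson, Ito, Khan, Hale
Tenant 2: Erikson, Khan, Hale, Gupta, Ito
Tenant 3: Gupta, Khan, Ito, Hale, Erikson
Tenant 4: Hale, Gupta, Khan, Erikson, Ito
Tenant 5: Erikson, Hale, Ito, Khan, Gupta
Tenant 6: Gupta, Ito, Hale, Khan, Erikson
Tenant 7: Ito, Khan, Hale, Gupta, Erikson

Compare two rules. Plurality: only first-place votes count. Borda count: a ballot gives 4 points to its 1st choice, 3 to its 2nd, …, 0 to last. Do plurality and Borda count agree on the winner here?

Plurality first-place counts: Ito 1, Gupta 3, Hale 1, Khan 0, Erikson 2 → Gupta.
Borda totals: Ito 13, Gupta 17, Hale 14, Khan 14, Erikson 12 → Gupta.
The two rules agree on Gupta.

Yes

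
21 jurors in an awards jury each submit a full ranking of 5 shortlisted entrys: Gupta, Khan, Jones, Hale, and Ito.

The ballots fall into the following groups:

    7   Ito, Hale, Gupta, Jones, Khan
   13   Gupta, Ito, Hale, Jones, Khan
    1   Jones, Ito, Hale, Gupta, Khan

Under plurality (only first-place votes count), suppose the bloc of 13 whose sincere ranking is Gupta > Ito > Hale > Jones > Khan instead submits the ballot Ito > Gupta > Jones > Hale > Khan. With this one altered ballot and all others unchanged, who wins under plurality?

First-place totals with the altered ballot: Gupta 0, Khan 0, Jones 1, Hale 0, Ito 20.
The switch changes the winner from Gupta to Ito.

Ito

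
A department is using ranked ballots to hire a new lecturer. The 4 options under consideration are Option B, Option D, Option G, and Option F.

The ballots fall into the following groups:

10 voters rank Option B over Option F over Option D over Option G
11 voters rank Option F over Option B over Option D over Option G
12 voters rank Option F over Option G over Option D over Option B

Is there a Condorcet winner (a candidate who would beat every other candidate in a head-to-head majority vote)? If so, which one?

Option F

Head-to-head results (33 voters total):
Option B vs Option D: Option B wins 21–12.
Option B vs Option G: Option B wins 21–12.
Option B vs Option F: Option F wins 23–10.
Option D vs Option G: Option D wins 21–12.
Option D vs Option F: Option F wins 33–0.
Option G vs Option F: Option F wins 33–0.
Option F beats each rival — Option B (23–10), Option D (33–0), Option G (33–0) — so Option F is the Condorcet winner.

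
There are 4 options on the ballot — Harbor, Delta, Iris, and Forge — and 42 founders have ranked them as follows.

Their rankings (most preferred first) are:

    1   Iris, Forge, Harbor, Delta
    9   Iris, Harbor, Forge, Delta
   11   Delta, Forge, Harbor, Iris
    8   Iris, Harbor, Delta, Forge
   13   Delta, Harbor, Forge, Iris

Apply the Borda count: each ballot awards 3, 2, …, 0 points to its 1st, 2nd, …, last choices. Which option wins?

Delta

Borda scores:
  Harbor: 1 + 9·2 + 11·1 + 8·2 + 13·2 = 72
  Delta: 0 + 9·0 + 11·3 + 8·1 + 13·3 = 80
  Iris: 3 + 9·3 + 11·0 + 8·3 + 13·0 = 54
  Forge: 2 + 9·1 + 11·2 + 8·0 + 13·1 = 46
Delta has the highest total.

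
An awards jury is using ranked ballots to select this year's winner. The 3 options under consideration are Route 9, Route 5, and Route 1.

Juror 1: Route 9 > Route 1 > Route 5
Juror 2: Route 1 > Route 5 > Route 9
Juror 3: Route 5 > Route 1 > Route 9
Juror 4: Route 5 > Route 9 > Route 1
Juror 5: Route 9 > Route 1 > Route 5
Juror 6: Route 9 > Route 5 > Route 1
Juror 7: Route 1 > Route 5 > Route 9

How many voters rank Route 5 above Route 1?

Ballots ranking Route 5 above Route 1: 3.
Ballots ranking Route 1 above Route 5: 4.
So 3 of 7 voters prefer Route 5 to Route 1.

3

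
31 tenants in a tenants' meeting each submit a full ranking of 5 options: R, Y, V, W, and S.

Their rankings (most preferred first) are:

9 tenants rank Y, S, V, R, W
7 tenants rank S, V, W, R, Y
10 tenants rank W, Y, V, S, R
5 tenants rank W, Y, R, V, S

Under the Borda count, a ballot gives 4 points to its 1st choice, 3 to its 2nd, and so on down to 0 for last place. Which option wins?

Borda scores:
  R: 9·1 + 7·1 + 10·0 + 5·2 = 26
  Y: 9·4 + 7·0 + 10·3 + 5·3 = 81
  V: 9·2 + 7·3 + 10·2 + 5·1 = 64
  W: 9·0 + 7·2 + 10·4 + 5·4 = 74
  S: 9·3 + 7·4 + 10·1 + 5·0 = 65
Y has the highest total.

Y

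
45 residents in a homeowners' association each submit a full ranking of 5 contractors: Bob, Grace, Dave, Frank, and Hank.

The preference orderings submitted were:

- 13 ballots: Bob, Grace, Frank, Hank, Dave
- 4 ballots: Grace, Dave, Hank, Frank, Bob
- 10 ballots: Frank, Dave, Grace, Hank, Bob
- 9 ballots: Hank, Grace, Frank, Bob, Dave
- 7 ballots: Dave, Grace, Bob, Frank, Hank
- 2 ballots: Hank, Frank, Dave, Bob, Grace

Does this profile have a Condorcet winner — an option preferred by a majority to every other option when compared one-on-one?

Yes

Head-to-head results (45 voters total):
Bob vs Grace: Grace wins 30–15.
Bob vs Dave: Dave wins 23–22.
Bob vs Frank: Frank wins 25–20.
Bob vs Hank: Hank wins 25–20.
Grace vs Dave: Grace wins 26–19.
Grace vs Frank: Grace wins 33–12.
Grace vs Hank: Grace wins 34–11.
Dave vs Frank: Frank wins 34–11.
Dave vs Hank: Hank wins 24–21.
Frank vs Hank: Frank wins 30–15.
Grace beats each rival — Bob (30–15), Dave (26–19), Frank (33–12), Hank (34–11) — so Grace is the Condorcet winner.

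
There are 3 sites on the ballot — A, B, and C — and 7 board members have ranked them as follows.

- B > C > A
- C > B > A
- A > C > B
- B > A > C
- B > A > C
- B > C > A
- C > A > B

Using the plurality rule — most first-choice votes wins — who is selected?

First-place vote totals:
  A: 1
  B: 4
  C: 2
B has the most first-place votes.

B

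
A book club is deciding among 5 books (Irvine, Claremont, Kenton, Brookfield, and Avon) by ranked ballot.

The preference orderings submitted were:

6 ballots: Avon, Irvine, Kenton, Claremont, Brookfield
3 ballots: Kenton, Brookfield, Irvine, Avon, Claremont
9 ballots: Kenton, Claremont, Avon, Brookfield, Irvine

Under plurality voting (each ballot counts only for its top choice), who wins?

First-place vote totals:
  Irvine: 0
  Claremont: 0
  Kenton: 12
  Brookfield: 0
  Avon: 6
Kenton has the most first-place votes.

Kenton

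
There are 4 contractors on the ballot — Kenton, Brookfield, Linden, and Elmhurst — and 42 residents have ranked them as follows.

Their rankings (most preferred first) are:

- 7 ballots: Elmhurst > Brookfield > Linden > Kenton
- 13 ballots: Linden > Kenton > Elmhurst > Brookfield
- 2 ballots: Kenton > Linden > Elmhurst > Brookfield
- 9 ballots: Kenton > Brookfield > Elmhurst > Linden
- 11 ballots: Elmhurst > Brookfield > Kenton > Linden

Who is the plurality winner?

First-place vote totals:
  Kenton: 11
  Brookfield: 0
  Linden: 13
  Elmhurst: 18
Elmhurst has the most first-place votes.

Elmhurst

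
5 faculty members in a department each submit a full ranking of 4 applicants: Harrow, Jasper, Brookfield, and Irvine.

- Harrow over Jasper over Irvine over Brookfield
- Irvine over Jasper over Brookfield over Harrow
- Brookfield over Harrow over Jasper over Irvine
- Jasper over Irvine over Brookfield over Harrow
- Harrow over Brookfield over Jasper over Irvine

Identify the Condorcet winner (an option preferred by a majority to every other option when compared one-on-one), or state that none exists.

None — there is no Condorcet winner

Head-to-head results (5 voters total):
Harrow vs Jasper: Harrow wins 3–2.
Harrow vs Brookfield: Brookfield wins 3–2.
Harrow vs Irvine: Harrow wins 3–2.
Jasper vs Brookfield: Jasper wins 3–2.
Jasper vs Irvine: Jasper wins 4–1.
Brookfield vs Irvine: Irvine wins 3–2.
No candidate beats all others: Harrow beats Jasper beats Brookfield beats Harrow, a majority cycle.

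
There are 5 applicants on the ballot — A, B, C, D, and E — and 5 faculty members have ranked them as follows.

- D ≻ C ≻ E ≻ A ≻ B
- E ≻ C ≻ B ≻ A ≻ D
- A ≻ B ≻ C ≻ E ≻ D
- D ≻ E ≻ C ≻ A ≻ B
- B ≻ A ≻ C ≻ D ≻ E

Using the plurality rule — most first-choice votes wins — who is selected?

D

First-place vote totals:
  A: 1
  B: 1
  C: 0
  D: 2
  E: 1
D has the most first-place votes.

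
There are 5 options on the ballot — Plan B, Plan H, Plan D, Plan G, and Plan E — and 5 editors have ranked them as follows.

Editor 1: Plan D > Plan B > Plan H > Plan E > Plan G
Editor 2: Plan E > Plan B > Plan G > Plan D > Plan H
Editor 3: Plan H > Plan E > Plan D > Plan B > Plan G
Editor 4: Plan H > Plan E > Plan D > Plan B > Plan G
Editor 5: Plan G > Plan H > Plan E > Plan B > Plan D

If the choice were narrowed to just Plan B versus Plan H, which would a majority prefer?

Ballots ranking Plan B above Plan H: 2.
Ballots ranking Plan H above Plan B: 3.
Plan H wins the head-to-head, 3–2.

Plan H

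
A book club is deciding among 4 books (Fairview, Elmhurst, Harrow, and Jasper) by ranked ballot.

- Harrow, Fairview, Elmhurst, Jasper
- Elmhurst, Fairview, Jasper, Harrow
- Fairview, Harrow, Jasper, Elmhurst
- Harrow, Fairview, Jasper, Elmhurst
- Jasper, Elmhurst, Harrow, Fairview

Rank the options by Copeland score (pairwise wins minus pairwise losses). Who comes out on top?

Harrow

Pairwise results:
  Fairview vs Elmhurst: Fairview wins 3–2.
  Fairview vs Harrow: Harrow wins 3–2.
  Fairview vs Jasper: Fairview wins 4–1.
  Elmhurst vs Harrow: Harrow wins 3–2.
  Elmhurst vs Jasper: Jasper wins 3–2.
  Harrow vs Jasper: Harrow wins 3–2.
Copeland scores (wins − losses):
  Fairview: 2 − 1 = 1
  Elmhurst: 0 − 3 = -3
  Harrow: 3 − 0 = 3
  Jasper: 1 − 2 = -1
Harrow has the best Copeland score.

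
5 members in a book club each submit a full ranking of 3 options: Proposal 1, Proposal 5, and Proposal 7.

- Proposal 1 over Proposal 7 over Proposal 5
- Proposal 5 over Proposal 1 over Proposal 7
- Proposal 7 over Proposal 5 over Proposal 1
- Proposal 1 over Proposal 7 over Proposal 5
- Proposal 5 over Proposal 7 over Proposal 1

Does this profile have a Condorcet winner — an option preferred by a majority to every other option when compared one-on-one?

Head-to-head results (5 voters total):
Proposal 1 vs Proposal 5: Proposal 5 wins 3–2.
Proposal 1 vs Proposal 7: Proposal 1 wins 3–2.
Proposal 5 vs Proposal 7: Proposal 7 wins 3–2.
No candidate beats all others: Proposal 1 beats Proposal 7 beats Proposal 5 beats Proposal 1, a majority cycle.

No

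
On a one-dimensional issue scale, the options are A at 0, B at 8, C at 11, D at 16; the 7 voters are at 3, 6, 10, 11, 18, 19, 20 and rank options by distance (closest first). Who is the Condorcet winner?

C

With single-peaked preferences on a line, the Condorcet winner is the candidate closest to the median voter.
The median voter (position 11) is closest to C at 11.
Check: C vs D — voters closer to C: 4 of 7.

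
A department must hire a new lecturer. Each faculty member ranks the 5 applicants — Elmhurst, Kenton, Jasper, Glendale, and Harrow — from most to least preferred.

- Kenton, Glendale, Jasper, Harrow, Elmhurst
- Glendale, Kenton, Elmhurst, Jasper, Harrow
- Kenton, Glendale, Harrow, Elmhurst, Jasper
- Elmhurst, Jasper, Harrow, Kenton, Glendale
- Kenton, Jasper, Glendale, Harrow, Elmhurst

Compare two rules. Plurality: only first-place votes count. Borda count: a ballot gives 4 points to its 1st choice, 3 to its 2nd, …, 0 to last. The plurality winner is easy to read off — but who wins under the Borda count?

Plurality first-place counts: Elmhurst 1, Kenton 3, Jasper 0, Glendale 1, Harrow 0 → Kenton.
Borda totals: Elmhurst 7, Kenton 16, Jasper 9, Glendale 12, Harrow 6 → Kenton.

Kenton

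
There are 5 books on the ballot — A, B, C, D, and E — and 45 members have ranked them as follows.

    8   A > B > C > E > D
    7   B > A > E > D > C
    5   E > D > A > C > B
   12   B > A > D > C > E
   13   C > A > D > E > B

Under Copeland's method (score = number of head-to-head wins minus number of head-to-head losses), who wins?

Pairwise results:
  A vs B: A wins 26–19.
  A vs C: A wins 32–13.
  A vs D: A wins 40–5.
  A vs E: A wins 40–5.
  B vs C: B wins 27–18.
  B vs D: B wins 27–18.
  B vs E: B wins 27–18.
  C vs D: D wins 24–21.
  C vs E: C wins 33–12.
  D vs E: D wins 25–20.
Copeland scores (wins − losses):
  A: 4 − 0 = 4
  B: 3 − 1 = 2
  C: 1 − 3 = -2
  D: 2 − 2 = 0
  E: 0 − 4 = -4
A has the best Copeland score.

A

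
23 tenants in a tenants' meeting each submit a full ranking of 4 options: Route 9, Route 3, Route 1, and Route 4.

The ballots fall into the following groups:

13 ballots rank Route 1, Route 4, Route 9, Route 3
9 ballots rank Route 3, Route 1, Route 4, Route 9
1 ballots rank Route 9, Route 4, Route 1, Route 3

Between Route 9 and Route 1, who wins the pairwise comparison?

Route 1

Ballots ranking Route 9 above Route 1: 1.
Ballots ranking Route 1 above Route 9: 13+9 = 22.
Route 1 wins the head-to-head, 22–1.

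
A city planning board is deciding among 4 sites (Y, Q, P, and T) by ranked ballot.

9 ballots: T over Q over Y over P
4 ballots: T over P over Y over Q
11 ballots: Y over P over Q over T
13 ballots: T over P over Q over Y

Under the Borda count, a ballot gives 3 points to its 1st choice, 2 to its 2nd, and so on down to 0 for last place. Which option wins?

Borda scores:
  Y: 9·1 + 4·1 + 11·3 + 13·0 = 46
  Q: 9·2 + 4·0 + 11·1 + 13·1 = 42
  P: 9·0 + 4·2 + 11·2 + 13·2 = 56
  T: 9·3 + 4·3 + 11·0 + 13·3 = 78
T has the highest total.

T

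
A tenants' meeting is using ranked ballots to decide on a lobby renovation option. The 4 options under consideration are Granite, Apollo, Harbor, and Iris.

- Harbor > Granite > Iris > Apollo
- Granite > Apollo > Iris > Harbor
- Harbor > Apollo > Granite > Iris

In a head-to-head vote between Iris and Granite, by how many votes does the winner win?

3

Ballots ranking Iris above Granite: 0.
Ballots ranking Granite above Iris: 3.
Granite wins 3–0, a margin of 3.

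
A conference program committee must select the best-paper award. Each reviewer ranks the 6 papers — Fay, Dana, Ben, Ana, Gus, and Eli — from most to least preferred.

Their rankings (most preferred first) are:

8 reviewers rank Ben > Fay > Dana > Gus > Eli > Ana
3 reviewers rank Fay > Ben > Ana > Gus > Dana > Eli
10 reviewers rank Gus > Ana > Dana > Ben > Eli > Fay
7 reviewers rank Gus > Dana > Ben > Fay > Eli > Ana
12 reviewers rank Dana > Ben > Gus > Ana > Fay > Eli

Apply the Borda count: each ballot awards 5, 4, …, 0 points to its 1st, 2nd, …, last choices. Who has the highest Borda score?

Dana

Borda scores:
  Fay: 8·4 + 3·5 + 10·0 + 7·2 + 12·1 = 73
  Dana: 8·3 + 3·1 + 10·3 + 7·4 + 12·5 = 145
  Ben: 8·5 + 3·4 + 10·2 + 7·3 + 12·4 = 141
  Ana: 8·0 + 3·3 + 10·4 + 7·0 + 12·2 = 73
  Gus: 8·2 + 3·2 + 10·5 + 7·5 + 12·3 = 143
  Eli: 8·1 + 3·0 + 10·1 + 7·1 + 12·0 = 25
Dana has the highest total.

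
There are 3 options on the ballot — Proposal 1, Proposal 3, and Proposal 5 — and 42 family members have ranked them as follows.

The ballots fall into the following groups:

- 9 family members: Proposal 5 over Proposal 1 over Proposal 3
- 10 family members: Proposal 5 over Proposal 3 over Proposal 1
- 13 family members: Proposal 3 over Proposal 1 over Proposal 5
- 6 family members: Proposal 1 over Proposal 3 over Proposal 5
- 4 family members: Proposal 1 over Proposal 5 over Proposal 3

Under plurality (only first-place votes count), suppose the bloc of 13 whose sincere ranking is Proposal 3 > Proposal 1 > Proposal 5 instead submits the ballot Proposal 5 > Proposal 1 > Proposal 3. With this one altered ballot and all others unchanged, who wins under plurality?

Proposal 5

First-place totals with the altered ballot: Proposal 1 10, Proposal 3 0, Proposal 5 32.
The winner is unchanged: still Proposal 5.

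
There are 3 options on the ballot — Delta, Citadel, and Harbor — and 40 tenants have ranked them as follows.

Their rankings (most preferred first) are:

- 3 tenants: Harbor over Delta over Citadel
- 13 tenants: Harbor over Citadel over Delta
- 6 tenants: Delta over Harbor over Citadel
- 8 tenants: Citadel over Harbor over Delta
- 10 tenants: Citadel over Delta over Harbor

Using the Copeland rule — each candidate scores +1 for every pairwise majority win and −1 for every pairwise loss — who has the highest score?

Pairwise results:
  Delta vs Citadel: Citadel wins 31–9.
  Delta vs Harbor: Harbor wins 24–16.
  Citadel vs Harbor: Harbor wins 22–18.
Copeland scores (wins − losses):
  Delta: 0 − 2 = -2
  Citadel: 1 − 1 = 0
  Harbor: 2 − 0 = 2
Harbor has the best Copeland score.

Harbor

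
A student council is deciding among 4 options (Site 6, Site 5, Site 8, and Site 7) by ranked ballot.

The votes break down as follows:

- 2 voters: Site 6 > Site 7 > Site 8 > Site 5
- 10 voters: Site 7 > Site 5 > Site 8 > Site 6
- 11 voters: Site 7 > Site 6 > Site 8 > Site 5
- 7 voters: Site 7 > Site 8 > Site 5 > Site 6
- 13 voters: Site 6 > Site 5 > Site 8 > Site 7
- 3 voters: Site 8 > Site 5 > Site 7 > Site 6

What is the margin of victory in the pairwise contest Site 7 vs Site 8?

Ballots ranking Site 7 above Site 8: 2+10+11+7 = 30.
Ballots ranking Site 8 above Site 7: 13+3 = 16.
Site 7 wins 30–16, a margin of 14.

14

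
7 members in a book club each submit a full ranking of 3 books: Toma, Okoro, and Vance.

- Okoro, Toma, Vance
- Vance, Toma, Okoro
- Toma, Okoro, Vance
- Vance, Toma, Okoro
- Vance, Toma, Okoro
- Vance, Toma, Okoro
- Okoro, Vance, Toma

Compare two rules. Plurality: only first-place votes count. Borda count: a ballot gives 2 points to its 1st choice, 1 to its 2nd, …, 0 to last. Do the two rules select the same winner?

Plurality first-place counts: Toma 1, Okoro 2, Vance 4 → Vance.
Borda totals: Toma 7, Okoro 5, Vance 9 → Vance.
The two rules agree on Vance.

Yes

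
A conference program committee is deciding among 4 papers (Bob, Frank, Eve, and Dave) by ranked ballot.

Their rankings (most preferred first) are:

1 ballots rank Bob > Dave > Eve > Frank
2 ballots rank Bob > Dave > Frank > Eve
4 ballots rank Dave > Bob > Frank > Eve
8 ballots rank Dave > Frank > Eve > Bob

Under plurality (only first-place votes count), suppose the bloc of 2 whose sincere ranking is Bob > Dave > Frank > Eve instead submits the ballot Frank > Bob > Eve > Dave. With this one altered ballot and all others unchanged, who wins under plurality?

Dave

First-place totals with the altered ballot: Bob 1, Frank 2, Eve 0, Dave 12.
The winner is unchanged: still Dave.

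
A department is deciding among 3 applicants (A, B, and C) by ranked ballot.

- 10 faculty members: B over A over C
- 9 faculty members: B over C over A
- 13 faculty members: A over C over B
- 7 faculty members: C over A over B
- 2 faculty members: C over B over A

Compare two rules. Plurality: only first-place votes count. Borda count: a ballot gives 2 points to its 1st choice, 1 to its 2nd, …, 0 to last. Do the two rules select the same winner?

Plurality first-place counts: A 13, B 19, C 9 → B.
Borda totals: A 43, B 40, C 40 → A.
The two rules disagree: plurality picks B, Borda picks A.

No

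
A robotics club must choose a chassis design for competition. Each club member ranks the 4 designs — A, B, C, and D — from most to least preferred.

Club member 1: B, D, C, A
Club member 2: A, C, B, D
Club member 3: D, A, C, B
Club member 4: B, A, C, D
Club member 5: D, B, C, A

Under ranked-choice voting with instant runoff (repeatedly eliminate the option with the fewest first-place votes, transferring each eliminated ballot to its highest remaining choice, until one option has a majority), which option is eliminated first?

Round 1: B 2, D 2, A 1, C 0. C has the fewest and is eliminated.
Round 2: B 2, D 2, A 1. A has the fewest and is eliminated.
Round 3: B 3, D 2. B has a majority.

C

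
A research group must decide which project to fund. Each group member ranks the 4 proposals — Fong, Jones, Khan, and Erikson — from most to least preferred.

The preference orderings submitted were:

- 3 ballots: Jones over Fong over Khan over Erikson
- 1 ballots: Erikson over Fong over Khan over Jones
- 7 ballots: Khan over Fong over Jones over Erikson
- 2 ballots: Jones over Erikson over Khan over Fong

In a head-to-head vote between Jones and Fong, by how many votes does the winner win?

3

Ballots ranking Jones above Fong: 3+2 = 5.
Ballots ranking Fong above Jones: 1+7 = 8.
Fong wins 8–5, a margin of 3.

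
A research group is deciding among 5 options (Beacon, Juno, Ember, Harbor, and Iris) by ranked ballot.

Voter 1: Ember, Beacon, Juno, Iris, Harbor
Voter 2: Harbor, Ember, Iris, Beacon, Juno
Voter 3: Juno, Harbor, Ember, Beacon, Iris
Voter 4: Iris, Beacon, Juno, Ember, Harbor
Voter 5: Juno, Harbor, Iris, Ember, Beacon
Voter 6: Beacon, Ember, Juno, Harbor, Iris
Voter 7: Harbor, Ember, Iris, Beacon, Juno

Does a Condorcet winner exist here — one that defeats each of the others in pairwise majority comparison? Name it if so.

There is no Condorcet winner

Head-to-head results (7 voters total):
Beacon vs Juno: Beacon wins 5–2.
Beacon vs Ember: Ember wins 5–2.
Beacon vs Harbor: Harbor wins 4–3.
Beacon vs Iris: Iris wins 4–3.
Juno vs Ember: Ember wins 4–3.
Juno vs Harbor: Juno wins 5–2.
Juno vs Iris: Juno wins 4–3.
Ember vs Harbor: Harbor wins 4–3.
Ember vs Iris: Ember wins 5–2.
Harbor vs Iris: Harbor wins 5–2.
No candidate beats all others: Beacon beats Juno beats Harbor beats Beacon, a majority cycle.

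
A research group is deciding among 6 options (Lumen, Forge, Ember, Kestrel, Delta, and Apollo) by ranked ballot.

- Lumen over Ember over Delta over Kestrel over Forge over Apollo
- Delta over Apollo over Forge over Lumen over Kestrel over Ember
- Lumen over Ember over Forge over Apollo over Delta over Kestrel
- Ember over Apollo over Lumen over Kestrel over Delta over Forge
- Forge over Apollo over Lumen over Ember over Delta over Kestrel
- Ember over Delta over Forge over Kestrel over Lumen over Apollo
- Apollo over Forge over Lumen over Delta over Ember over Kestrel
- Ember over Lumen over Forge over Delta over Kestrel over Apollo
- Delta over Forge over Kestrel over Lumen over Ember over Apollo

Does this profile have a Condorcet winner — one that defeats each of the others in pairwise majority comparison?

No

Head-to-head results (9 voters total):
Lumen vs Forge: Forge wins 5–4.
Lumen vs Ember: Lumen wins 6–3.
Lumen vs Kestrel: Lumen wins 7–2.
Lumen vs Delta: Lumen wins 6–3.
Lumen vs Apollo: Lumen wins 5–4.
Forge vs Ember: Ember wins 5–4.
Forge vs Kestrel: Forge wins 7–2.
Forge vs Delta: Delta wins 5–4.
Forge vs Apollo: Forge wins 6–3.
Ember vs Kestrel: Ember wins 7–2.
Ember vs Delta: Ember wins 6–3.
Ember vs Apollo: Ember wins 6–3.
Kestrel vs Delta: Delta wins 8–1.
Kestrel vs Apollo: Apollo wins 5–4.
Delta vs Apollo: Delta wins 5–4.
No candidate beats all others: Lumen beats Ember beats Forge beats Lumen, a majority cycle.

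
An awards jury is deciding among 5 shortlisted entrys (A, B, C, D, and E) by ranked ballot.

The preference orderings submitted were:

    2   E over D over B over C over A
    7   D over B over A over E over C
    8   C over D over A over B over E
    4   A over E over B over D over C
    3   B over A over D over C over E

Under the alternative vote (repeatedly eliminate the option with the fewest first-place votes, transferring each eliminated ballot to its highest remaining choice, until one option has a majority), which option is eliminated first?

Round 1: C 8, D 7, A 4, B 3, E 2. E has the fewest and is eliminated.
Round 2: D 9, C 8, A 4, B 3. B has the fewest and is eliminated.
Round 3: D 9, C 8, A 7. A has the fewest and is eliminated.
Round 4: D 16, C 8. D has a majority.

E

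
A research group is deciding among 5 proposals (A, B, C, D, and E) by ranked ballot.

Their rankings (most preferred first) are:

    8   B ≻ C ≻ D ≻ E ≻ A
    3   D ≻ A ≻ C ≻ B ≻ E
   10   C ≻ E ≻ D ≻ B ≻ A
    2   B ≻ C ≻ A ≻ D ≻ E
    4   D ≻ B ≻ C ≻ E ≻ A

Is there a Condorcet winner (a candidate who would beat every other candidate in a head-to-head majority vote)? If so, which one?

Head-to-head results (27 voters total):
A vs B: B wins 24–3.
A vs C: C wins 24–3.
A vs D: D wins 25–2.
A vs E: E wins 22–5.
B vs C: B wins 14–13.
B vs D: D wins 17–10.
B vs E: B wins 17–10.
C vs D: C wins 20–7.
C vs E: C wins 27–0.
D vs E: D wins 17–10.
No candidate beats all others: B beats C beats D beats B, a majority cycle.

None — there is no Condorcet winner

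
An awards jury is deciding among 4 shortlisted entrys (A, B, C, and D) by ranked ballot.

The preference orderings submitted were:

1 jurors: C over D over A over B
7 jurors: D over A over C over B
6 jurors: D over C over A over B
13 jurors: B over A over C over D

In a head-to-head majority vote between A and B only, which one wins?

Ballots ranking A above B: 1+7+6 = 14.
Ballots ranking B above A: 13.
A wins the head-to-head, 14–13.

A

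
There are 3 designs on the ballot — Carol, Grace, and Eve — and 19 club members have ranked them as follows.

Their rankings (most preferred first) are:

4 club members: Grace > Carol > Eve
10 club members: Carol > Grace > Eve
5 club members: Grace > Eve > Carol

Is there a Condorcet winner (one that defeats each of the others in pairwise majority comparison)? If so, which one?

Carol

Head-to-head results (19 voters total):
Carol vs Grace: Carol wins 10–9.
Carol vs Eve: Carol wins 14–5.
Grace vs Eve: Grace wins 19–0.
Carol beats each rival — Grace (10–9), Eve (14–5) — so Carol is the Condorcet winner.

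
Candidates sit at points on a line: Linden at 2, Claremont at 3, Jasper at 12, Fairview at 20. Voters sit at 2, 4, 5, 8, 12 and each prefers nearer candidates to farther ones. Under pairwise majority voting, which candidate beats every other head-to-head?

With single-peaked preferences on a line, the Condorcet winner is the candidate closest to the median voter.
The median voter (position 5) is closest to Claremont at 3.
Check: Claremont vs Linden — voters closer to Claremont: 4 of 5.

Claremont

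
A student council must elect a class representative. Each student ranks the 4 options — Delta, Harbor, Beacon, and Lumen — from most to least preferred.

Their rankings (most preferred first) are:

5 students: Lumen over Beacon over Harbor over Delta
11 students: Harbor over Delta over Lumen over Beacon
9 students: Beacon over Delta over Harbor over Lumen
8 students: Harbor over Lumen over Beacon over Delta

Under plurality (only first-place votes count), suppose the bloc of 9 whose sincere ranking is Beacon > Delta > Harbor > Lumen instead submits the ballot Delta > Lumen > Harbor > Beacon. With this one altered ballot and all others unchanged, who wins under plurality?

First-place totals with the altered ballot: Delta 9, Harbor 19, Beacon 0, Lumen 5.
The winner is unchanged: still Harbor.

Harbor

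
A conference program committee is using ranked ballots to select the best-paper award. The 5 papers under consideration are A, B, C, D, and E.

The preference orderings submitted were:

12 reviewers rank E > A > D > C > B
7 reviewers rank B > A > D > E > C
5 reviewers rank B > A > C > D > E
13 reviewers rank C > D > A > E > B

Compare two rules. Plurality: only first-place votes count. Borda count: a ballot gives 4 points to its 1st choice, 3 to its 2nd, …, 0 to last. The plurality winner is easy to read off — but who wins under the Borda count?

Plurality first-place counts: A 0, B 12, C 13, D 0, E 12 → C.
Borda totals: A 98, B 48, C 74, D 82, E 68 → A.

A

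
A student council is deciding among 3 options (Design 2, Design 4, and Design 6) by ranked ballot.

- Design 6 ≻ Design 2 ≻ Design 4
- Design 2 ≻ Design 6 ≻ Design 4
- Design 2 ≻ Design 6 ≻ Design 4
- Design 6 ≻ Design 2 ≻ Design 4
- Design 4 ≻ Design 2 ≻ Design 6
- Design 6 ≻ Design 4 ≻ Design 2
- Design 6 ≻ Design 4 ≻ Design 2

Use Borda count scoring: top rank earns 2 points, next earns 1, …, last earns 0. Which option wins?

Borda scores:
  Design 2: 1 + 2 + 2 + 1 + 1 + 0 + 0 = 7
  Design 4: 0 + 0 + 0 + 0 + 2 + 1 + 1 = 4
  Design 6: 2 + 1 + 1 + 2 + 0 + 2 + 2 = 10
Design 6 has the highest total.

Design 6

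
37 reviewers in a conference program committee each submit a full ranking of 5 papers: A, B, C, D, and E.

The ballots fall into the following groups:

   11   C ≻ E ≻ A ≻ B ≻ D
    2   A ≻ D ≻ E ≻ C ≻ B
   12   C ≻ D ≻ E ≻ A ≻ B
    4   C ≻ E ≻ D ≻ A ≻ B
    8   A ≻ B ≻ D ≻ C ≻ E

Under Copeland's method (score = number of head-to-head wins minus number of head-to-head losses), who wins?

C

Pairwise results:
  A vs B: A wins 37–0.
  A vs C: C wins 27–10.
  A vs D: A wins 21–16.
  A vs E: E wins 27–10.
  B vs C: C wins 29–8.
  B vs D: B wins 19–18.
  B vs E: E wins 29–8.
  C vs D: C wins 27–10.
  C vs E: C wins 35–2.
  D vs E: D wins 22–15.
Copeland scores (wins − losses):
  A: 2 − 2 = 0
  B: 1 − 3 = -2
  C: 4 − 0 = 4
  D: 1 − 3 = -2
  E: 2 − 2 = 0
C has the best Copeland score.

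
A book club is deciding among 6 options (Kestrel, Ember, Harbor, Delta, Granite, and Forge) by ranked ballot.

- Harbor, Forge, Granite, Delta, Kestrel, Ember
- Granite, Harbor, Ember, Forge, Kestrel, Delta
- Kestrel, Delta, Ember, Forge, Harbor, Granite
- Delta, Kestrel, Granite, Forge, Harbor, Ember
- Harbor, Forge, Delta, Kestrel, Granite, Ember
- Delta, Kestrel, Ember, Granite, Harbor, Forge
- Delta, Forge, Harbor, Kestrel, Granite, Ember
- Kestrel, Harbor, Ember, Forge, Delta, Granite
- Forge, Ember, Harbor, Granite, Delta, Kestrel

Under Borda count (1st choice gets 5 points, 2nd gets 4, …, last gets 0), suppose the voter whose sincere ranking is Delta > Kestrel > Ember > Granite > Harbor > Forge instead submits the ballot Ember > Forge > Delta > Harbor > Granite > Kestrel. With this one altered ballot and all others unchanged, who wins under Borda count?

Borda totals with the altered ballot: Kestrel 20, Ember 18, Harbor 28, Delta 24, Granite 16, Forge 29.
The switch changes the winner from Harbor to Forge.

Forge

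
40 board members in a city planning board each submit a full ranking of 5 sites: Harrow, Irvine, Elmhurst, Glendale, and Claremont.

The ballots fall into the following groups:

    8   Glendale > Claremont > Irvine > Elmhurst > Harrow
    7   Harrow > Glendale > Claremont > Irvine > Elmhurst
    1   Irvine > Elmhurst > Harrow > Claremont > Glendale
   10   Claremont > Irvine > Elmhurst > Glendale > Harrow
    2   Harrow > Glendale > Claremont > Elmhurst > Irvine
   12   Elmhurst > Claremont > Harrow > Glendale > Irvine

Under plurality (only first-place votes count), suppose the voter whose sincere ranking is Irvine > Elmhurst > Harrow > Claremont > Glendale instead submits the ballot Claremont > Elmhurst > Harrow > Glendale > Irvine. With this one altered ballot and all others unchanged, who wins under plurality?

Elmhurst

First-place totals with the altered ballot: Harrow 9, Irvine 0, Elmhurst 12, Glendale 8, Claremont 11.
The winner is unchanged: still Elmhurst.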